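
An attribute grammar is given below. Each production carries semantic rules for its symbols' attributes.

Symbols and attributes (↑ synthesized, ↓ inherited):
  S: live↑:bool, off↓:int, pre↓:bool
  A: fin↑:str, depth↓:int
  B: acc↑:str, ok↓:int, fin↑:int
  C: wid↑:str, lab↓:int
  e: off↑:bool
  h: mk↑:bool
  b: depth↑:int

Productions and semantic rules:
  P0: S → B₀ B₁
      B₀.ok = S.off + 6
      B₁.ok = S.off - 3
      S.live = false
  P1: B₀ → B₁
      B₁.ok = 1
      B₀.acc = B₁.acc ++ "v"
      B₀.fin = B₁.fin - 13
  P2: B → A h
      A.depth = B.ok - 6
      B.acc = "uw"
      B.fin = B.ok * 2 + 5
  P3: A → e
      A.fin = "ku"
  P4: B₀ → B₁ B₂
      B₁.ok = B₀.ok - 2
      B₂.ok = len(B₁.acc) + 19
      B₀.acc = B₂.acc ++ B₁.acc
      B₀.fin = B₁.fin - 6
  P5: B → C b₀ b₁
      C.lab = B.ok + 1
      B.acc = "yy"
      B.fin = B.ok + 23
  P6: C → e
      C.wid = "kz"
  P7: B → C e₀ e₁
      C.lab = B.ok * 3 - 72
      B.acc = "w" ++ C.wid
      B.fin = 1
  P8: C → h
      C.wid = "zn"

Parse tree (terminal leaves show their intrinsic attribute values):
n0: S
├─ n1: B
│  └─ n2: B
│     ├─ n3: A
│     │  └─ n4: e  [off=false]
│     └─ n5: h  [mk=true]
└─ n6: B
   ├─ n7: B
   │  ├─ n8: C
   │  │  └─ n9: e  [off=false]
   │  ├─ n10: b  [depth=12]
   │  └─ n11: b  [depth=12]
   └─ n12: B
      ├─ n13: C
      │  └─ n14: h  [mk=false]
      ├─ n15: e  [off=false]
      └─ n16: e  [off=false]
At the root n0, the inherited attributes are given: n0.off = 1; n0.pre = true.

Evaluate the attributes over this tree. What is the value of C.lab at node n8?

-3

1. n0.off = 1  [given at root]
2. n0.pre = true  [given at root]
3. n1.ok = 7  [S.off + 6]
4. n2.ok = 1  [1]
5. n3.depth = -5  [B.ok - 6]
6. n4.off = false  [terminal]
7. n3.fin = "ku"  ["ku"]
8. n5.mk = true  [terminal]
9. n2.acc = "uw"  ["uw"]
10. n2.fin = 7  [B.ok * 2 + 5]
11. n1.acc = "uwv"  [B₁.acc ++ "v"]
12. n1.fin = -6  [B₁.fin - 13]
13. n6.ok = -2  [S.off - 3]
14. n7.ok = -4  [B₀.ok - 2]
15. n8.lab = -3  [B.ok + 1]
16. n9.off = false  [terminal]
17. n8.wid = "kz"  ["kz"]
18. n10.depth = 12  [terminal]
19. n11.depth = 12  [terminal]
20. n7.acc = "yy"  ["yy"]
21. n7.fin = 19  [B.ok + 23]
22. n12.ok = 21  [len(B₁.acc) + 19]
23. n13.lab = -9  [B.ok * 3 - 72]
24. n14.mk = false  [terminal]
25. n13.wid = "zn"  ["zn"]
26. n15.off = false  [terminal]
27. n16.off = false  [terminal]
28. n12.acc = "wzn"  ["w" ++ C.wid]
29. n12.fin = 1  [1]
30. n6.acc = "wznyy"  [B₂.acc ++ B₁.acc]
31. n6.fin = 13  [B₁.fin - 6]
32. n0.live = false  [false]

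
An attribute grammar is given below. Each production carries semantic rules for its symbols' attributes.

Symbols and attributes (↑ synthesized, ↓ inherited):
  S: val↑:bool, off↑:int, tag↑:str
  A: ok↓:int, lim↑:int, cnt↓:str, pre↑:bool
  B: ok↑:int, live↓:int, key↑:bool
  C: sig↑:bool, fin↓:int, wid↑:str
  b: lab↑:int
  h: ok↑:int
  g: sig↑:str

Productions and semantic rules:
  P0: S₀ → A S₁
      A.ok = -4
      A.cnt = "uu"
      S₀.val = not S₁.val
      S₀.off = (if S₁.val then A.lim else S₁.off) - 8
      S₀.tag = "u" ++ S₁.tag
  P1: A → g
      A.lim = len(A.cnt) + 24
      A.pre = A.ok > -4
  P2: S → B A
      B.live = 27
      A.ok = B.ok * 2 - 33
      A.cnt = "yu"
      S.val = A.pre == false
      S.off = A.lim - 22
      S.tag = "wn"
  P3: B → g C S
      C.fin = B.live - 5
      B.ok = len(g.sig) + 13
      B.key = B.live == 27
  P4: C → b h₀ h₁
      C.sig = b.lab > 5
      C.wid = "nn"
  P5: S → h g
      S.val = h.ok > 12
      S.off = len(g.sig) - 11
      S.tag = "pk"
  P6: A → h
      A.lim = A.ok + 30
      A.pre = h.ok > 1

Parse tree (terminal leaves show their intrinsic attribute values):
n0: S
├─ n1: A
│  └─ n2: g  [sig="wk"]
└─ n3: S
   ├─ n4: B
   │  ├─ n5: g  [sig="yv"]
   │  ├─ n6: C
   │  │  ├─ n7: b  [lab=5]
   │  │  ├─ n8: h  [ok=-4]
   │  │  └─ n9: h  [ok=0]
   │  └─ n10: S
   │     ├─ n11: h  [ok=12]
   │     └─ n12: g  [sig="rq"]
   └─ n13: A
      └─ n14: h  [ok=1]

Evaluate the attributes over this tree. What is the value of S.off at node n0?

1. n1.ok = -4  [-4]
2. n1.cnt = "uu"  ["uu"]
3. n2.sig = "wk"  [terminal]
4. n1.lim = 26  [len(A.cnt) + 24]
5. n1.pre = false  [A.ok > -4]
6. n4.live = 27  [27]
7. n5.sig = "yv"  [terminal]
8. n6.fin = 22  [B.live - 5]
9. n7.lab = 5  [terminal]
10. n8.ok = -4  [terminal]
11. n9.ok = 0  [terminal]
12. n6.sig = false  [b.lab > 5]
13. n6.wid = "nn"  ["nn"]
14. n11.ok = 12  [terminal]
15. n12.sig = "rq"  [terminal]
16. n10.val = false  [h.ok > 12]
17. n10.off = -9  [len(g.sig) - 11]
18. n10.tag = "pk"  ["pk"]
19. n4.ok = 15  [len(g.sig) + 13]
20. n4.key = true  [B.live == 27]
21. n13.ok = -3  [B.ok * 2 - 33]
22. n13.cnt = "yu"  ["yu"]
23. n14.ok = 1  [terminal]
24. n13.lim = 27  [A.ok + 30]
25. n13.pre = false  [h.ok > 1]
26. n3.val = true  [A.pre == false]
27. n3.off = 5  [A.lim - 22]
28. n3.tag = "wn"  ["wn"]
29. n0.val = false  [not S₁.val]
30. n0.off = 18  [(if S₁.val then A.lim else S₁.off) - 8]
31. n0.tag = "uwn"  ["u" ++ S₁.tag]

18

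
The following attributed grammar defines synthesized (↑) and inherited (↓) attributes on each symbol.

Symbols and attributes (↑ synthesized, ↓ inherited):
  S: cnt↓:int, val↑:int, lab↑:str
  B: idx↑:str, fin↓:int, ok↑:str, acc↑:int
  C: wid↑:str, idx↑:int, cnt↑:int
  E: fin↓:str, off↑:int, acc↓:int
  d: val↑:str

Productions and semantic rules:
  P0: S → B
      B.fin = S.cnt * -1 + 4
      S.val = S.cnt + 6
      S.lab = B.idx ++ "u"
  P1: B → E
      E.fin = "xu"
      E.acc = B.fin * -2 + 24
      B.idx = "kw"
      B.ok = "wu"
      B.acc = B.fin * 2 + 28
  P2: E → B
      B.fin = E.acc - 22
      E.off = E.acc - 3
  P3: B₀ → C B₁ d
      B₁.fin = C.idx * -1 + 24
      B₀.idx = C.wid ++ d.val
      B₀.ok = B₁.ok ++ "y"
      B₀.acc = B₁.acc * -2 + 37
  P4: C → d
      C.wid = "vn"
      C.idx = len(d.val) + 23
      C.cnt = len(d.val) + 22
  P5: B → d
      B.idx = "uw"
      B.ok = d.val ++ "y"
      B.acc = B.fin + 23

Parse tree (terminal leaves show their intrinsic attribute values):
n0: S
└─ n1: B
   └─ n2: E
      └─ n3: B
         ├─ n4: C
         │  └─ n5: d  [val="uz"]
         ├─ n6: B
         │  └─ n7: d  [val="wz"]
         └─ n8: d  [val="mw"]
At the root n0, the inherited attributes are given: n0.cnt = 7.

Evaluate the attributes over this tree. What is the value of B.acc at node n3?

-7

1. n0.cnt = 7  [given at root]
2. n1.fin = -3  [S.cnt * -1 + 4]
3. n2.fin = "xu"  ["xu"]
4. n2.acc = 30  [B.fin * -2 + 24]
5. n3.fin = 8  [E.acc - 22]
6. n5.val = "uz"  [terminal]
7. n4.wid = "vn"  ["vn"]
8. n4.idx = 25  [len(d.val) + 23]
9. n4.cnt = 24  [len(d.val) + 22]
10. n6.fin = -1  [C.idx * -1 + 24]
11. n7.val = "wz"  [terminal]
12. n6.idx = "uw"  ["uw"]
13. n6.ok = "wzy"  [d.val ++ "y"]
14. n6.acc = 22  [B.fin + 23]
15. n8.val = "mw"  [terminal]
16. n3.idx = "vnmw"  [C.wid ++ d.val]
17. n3.ok = "wzyy"  [B₁.ok ++ "y"]
18. n3.acc = -7  [B₁.acc * -2 + 37]
19. n2.off = 27  [E.acc - 3]
20. n1.idx = "kw"  ["kw"]
21. n1.ok = "wu"  ["wu"]
22. n1.acc = 22  [B.fin * 2 + 28]
23. n0.val = 13  [S.cnt + 6]
24. n0.lab = "kwu"  [B.idx ++ "u"]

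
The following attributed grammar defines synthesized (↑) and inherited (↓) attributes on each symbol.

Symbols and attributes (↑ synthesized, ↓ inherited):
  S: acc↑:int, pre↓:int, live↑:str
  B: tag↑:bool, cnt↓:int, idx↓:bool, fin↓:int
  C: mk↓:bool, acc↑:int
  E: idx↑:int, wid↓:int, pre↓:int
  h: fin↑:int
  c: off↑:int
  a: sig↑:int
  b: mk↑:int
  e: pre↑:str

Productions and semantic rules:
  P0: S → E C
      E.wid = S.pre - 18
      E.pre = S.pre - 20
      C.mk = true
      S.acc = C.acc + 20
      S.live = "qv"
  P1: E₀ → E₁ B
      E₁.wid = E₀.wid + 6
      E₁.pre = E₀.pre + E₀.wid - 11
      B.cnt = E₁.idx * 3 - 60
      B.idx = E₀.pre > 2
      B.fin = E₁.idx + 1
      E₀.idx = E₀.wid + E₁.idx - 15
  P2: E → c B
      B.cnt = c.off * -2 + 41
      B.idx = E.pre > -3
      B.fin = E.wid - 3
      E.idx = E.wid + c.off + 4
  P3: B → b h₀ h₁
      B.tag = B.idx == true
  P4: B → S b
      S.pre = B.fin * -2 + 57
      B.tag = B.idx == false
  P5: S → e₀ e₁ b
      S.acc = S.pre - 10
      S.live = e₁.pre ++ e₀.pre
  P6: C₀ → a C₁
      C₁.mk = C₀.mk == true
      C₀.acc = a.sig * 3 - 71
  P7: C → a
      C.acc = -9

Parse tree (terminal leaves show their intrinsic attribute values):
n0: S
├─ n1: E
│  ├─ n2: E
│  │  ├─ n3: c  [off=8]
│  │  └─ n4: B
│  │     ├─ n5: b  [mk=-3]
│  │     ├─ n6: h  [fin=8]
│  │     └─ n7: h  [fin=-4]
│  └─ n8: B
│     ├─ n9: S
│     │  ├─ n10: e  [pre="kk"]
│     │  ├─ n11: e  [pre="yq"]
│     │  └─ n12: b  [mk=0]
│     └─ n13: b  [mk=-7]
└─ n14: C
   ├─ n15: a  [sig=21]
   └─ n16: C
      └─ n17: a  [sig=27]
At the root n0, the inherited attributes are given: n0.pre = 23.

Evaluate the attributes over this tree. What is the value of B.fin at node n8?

24

1. n0.pre = 23  [given at root]
2. n1.wid = 5  [S.pre - 18]
3. n1.pre = 3  [S.pre - 20]
4. n2.wid = 11  [E₀.wid + 6]
5. n2.pre = -3  [E₀.pre + E₀.wid - 11]
6. n3.off = 8  [terminal]
7. n4.cnt = 25  [c.off * -2 + 41]
8. n4.idx = false  [E.pre > -3]
9. n4.fin = 8  [E.wid - 3]
10. n5.mk = -3  [terminal]
11. n6.fin = 8  [terminal]
12. n7.fin = -4  [terminal]
13. n4.tag = false  [B.idx == true]
14. n2.idx = 23  [E.wid + c.off + 4]
15. n8.cnt = 9  [E₁.idx * 3 - 60]
16. n8.idx = true  [E₀.pre > 2]
17. n8.fin = 24  [E₁.idx + 1]
18. n9.pre = 9  [B.fin * -2 + 57]
19. n10.pre = "kk"  [terminal]
20. n11.pre = "yq"  [terminal]
21. n12.mk = 0  [terminal]
22. n9.acc = -1  [S.pre - 10]
23. n9.live = "yqkk"  [e₁.pre ++ e₀.pre]
24. n13.mk = -7  [terminal]
25. n8.tag = false  [B.idx == false]
26. n1.idx = 13  [E₀.wid + E₁.idx - 15]
27. n14.mk = true  [true]
28. n15.sig = 21  [terminal]
29. n16.mk = true  [C₀.mk == true]
30. n17.sig = 27  [terminal]
31. n16.acc = -9  [-9]
32. n14.acc = -8  [a.sig * 3 - 71]
33. n0.acc = 12  [C.acc + 20]
34. n0.live = "qv"  ["qv"]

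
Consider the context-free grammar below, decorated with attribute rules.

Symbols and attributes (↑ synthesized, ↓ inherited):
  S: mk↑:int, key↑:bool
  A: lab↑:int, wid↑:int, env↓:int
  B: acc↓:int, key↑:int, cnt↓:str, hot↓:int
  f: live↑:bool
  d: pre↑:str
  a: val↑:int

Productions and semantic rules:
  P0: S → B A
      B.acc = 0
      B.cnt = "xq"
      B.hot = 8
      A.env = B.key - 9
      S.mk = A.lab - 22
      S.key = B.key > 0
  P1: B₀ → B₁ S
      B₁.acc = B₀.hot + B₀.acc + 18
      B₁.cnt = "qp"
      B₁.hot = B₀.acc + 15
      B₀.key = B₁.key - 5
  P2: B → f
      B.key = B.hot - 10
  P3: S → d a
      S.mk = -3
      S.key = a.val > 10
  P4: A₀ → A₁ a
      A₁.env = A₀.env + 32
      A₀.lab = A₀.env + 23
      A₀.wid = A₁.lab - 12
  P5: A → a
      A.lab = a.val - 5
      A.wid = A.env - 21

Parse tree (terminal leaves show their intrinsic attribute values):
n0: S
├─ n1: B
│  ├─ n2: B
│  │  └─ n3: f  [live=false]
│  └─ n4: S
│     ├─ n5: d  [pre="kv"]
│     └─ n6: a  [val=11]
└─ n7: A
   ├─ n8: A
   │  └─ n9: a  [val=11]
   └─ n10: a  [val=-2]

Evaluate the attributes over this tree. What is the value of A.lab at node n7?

1. n1.acc = 0  [0]
2. n1.cnt = "xq"  ["xq"]
3. n1.hot = 8  [8]
4. n2.acc = 26  [B₀.hot + B₀.acc + 18]
5. n2.cnt = "qp"  ["qp"]
6. n2.hot = 15  [B₀.acc + 15]
7. n3.live = false  [terminal]
8. n2.key = 5  [B.hot - 10]
9. n5.pre = "kv"  [terminal]
10. n6.val = 11  [terminal]
11. n4.mk = -3  [-3]
12. n4.key = true  [a.val > 10]
13. n1.key = 0  [B₁.key - 5]
14. n7.env = -9  [B.key - 9]
15. n8.env = 23  [A₀.env + 32]
16. n9.val = 11  [terminal]
17. n8.lab = 6  [a.val - 5]
18. n8.wid = 2  [A.env - 21]
19. n10.val = -2  [terminal]
20. n7.lab = 14  [A₀.env + 23]
21. n7.wid = -6  [A₁.lab - 12]
22. n0.mk = -8  [A.lab - 22]
23. n0.key = false  [B.key > 0]

14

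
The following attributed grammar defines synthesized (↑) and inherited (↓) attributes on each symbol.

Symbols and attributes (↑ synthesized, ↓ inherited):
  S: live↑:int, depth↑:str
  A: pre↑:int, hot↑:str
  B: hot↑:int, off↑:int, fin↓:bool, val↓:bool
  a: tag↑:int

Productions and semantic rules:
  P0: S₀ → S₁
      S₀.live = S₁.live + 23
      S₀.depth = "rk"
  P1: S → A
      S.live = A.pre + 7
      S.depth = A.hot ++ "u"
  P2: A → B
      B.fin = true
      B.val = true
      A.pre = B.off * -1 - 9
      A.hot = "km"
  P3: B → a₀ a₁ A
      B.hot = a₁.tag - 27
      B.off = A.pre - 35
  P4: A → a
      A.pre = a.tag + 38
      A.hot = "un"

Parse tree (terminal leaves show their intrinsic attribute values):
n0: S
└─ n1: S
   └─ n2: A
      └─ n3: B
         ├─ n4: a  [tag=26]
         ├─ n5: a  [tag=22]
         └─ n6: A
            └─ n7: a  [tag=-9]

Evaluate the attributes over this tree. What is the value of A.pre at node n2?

-3

1. n3.fin = true  [true]
2. n3.val = true  [true]
3. n4.tag = 26  [terminal]
4. n5.tag = 22  [terminal]
5. n7.tag = -9  [terminal]
6. n6.pre = 29  [a.tag + 38]
7. n6.hot = "un"  ["un"]
8. n3.hot = -5  [a₁.tag - 27]
9. n3.off = -6  [A.pre - 35]
10. n2.pre = -3  [B.off * -1 - 9]
11. n2.hot = "km"  ["km"]
12. n1.live = 4  [A.pre + 7]
13. n1.depth = "kmu"  [A.hot ++ "u"]
14. n0.live = 27  [S₁.live + 23]
15. n0.depth = "rk"  ["rk"]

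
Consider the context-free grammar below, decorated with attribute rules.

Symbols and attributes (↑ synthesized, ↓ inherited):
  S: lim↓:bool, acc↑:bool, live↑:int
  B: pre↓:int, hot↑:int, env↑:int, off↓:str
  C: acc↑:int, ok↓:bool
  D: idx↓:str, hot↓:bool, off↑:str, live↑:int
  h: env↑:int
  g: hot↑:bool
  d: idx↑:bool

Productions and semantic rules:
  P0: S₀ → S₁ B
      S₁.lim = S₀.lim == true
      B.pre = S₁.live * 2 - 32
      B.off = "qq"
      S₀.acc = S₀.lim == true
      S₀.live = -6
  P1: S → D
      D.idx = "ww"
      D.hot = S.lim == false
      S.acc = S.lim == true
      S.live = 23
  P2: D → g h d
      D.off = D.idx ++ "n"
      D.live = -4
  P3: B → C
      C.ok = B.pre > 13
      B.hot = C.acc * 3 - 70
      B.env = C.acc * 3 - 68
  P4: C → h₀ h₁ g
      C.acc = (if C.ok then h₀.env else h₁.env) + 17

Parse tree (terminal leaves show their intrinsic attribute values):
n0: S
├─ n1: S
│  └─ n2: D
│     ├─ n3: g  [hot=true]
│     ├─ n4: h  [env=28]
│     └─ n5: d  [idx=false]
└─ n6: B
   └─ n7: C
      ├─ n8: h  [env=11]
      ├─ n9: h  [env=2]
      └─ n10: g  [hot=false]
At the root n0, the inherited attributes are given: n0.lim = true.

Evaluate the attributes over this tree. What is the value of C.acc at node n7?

28

1. n0.lim = true  [given at root]
2. n1.lim = true  [S₀.lim == true]
3. n2.idx = "ww"  ["ww"]
4. n2.hot = false  [S.lim == false]
5. n3.hot = true  [terminal]
6. n4.env = 28  [terminal]
7. n5.idx = false  [terminal]
8. n2.off = "wwn"  [D.idx ++ "n"]
9. n2.live = -4  [-4]
10. n1.acc = true  [S.lim == true]
11. n1.live = 23  [23]
12. n6.pre = 14  [S₁.live * 2 - 32]
13. n6.off = "qq"  ["qq"]
14. n7.ok = true  [B.pre > 13]
15. n8.env = 11  [terminal]
16. n9.env = 2  [terminal]
17. n10.hot = false  [terminal]
18. n7.acc = 28  [(if C.ok then h₀.env else h₁.env) + 17]
19. n6.hot = 14  [C.acc * 3 - 70]
20. n6.env = 16  [C.acc * 3 - 68]
21. n0.acc = true  [S₀.lim == true]
22. n0.live = -6  [-6]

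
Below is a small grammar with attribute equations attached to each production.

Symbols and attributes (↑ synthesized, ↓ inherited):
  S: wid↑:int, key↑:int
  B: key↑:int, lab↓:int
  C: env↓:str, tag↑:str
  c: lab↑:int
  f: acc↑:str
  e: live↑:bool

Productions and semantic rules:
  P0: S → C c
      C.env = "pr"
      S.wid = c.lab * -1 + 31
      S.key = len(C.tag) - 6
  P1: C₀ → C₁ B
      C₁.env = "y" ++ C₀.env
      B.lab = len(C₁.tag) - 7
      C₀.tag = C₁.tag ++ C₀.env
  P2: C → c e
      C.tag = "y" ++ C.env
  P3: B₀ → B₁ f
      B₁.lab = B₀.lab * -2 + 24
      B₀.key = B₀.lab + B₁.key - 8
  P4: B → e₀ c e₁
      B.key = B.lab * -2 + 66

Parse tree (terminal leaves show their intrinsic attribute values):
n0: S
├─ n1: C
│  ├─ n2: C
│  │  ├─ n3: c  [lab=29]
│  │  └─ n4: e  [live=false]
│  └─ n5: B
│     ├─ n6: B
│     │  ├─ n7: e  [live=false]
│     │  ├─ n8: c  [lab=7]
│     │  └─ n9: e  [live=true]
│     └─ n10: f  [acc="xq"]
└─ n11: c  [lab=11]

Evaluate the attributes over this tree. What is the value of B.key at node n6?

1. n1.env = "pr"  ["pr"]
2. n2.env = "ypr"  ["y" ++ C₀.env]
3. n3.lab = 29  [terminal]
4. n4.live = false  [terminal]
5. n2.tag = "yypr"  ["y" ++ C.env]
6. n5.lab = -3  [len(C₁.tag) - 7]
7. n6.lab = 30  [B₀.lab * -2 + 24]
8. n7.live = false  [terminal]
9. n8.lab = 7  [terminal]
10. n9.live = true  [terminal]
11. n6.key = 6  [B.lab * -2 + 66]
12. n10.acc = "xq"  [terminal]
13. n5.key = -5  [B₀.lab + B₁.key - 8]
14. n1.tag = "yyprpr"  [C₁.tag ++ C₀.env]
15. n11.lab = 11  [terminal]
16. n0.wid = 20  [c.lab * -1 + 31]
17. n0.key = 0  [len(C.tag) - 6]

6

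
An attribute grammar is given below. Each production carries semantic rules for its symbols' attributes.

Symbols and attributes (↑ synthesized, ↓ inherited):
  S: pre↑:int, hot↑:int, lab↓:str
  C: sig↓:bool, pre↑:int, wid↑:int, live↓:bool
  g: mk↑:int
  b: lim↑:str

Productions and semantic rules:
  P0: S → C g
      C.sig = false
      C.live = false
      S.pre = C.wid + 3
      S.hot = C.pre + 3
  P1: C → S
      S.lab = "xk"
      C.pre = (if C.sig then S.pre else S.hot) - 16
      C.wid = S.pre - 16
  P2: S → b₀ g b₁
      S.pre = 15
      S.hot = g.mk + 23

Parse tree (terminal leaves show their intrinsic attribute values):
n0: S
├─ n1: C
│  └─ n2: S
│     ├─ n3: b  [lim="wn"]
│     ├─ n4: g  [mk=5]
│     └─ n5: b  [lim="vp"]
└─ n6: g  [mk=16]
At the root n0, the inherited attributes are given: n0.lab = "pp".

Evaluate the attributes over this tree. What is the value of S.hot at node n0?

15

1. n0.lab = "pp"  [given at root]
2. n1.sig = false  [false]
3. n1.live = false  [false]
4. n2.lab = "xk"  ["xk"]
5. n3.lim = "wn"  [terminal]
6. n4.mk = 5  [terminal]
7. n5.lim = "vp"  [terminal]
8. n2.pre = 15  [15]
9. n2.hot = 28  [g.mk + 23]
10. n1.pre = 12  [(if C.sig then S.pre else S.hot) - 16]
11. n1.wid = -1  [S.pre - 16]
12. n6.mk = 16  [terminal]
13. n0.pre = 2  [C.wid + 3]
14. n0.hot = 15  [C.pre + 3]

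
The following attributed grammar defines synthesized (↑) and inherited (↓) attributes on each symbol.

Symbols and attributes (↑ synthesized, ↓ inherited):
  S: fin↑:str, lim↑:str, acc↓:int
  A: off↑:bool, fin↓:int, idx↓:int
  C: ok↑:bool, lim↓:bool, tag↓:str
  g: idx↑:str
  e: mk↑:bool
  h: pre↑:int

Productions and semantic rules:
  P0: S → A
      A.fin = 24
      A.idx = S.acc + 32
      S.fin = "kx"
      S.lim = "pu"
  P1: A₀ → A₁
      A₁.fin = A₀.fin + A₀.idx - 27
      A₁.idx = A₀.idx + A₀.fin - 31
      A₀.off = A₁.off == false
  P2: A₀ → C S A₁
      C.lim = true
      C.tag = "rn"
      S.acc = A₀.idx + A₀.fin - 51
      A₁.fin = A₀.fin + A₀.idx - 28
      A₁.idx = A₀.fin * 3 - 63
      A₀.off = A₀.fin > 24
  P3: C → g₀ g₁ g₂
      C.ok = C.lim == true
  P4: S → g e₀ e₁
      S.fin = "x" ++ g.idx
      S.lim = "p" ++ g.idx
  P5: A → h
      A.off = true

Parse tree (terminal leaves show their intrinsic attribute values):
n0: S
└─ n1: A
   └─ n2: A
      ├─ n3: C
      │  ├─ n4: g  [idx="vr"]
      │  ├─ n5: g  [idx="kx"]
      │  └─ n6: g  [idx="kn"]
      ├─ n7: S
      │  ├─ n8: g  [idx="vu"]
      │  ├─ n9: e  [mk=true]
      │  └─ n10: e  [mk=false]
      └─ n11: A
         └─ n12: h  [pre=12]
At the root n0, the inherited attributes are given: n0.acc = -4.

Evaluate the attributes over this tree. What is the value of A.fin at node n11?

18

1. n0.acc = -4  [given at root]
2. n1.fin = 24  [24]
3. n1.idx = 28  [S.acc + 32]
4. n2.fin = 25  [A₀.fin + A₀.idx - 27]
5. n2.idx = 21  [A₀.idx + A₀.fin - 31]
6. n3.lim = true  [true]
7. n3.tag = "rn"  ["rn"]
8. n4.idx = "vr"  [terminal]
9. n5.idx = "kx"  [terminal]
10. n6.idx = "kn"  [terminal]
11. n3.ok = true  [C.lim == true]
12. n7.acc = -5  [A₀.idx + A₀.fin - 51]
13. n8.idx = "vu"  [terminal]
14. n9.mk = true  [terminal]
15. n10.mk = false  [terminal]
16. n7.fin = "xvu"  ["x" ++ g.idx]
17. n7.lim = "pvu"  ["p" ++ g.idx]
18. n11.fin = 18  [A₀.fin + A₀.idx - 28]
19. n11.idx = 12  [A₀.fin * 3 - 63]
20. n12.pre = 12  [terminal]
21. n11.off = true  [true]
22. n2.off = true  [A₀.fin > 24]
23. n1.off = false  [A₁.off == false]
24. n0.fin = "kx"  ["kx"]
25. n0.lim = "pu"  ["pu"]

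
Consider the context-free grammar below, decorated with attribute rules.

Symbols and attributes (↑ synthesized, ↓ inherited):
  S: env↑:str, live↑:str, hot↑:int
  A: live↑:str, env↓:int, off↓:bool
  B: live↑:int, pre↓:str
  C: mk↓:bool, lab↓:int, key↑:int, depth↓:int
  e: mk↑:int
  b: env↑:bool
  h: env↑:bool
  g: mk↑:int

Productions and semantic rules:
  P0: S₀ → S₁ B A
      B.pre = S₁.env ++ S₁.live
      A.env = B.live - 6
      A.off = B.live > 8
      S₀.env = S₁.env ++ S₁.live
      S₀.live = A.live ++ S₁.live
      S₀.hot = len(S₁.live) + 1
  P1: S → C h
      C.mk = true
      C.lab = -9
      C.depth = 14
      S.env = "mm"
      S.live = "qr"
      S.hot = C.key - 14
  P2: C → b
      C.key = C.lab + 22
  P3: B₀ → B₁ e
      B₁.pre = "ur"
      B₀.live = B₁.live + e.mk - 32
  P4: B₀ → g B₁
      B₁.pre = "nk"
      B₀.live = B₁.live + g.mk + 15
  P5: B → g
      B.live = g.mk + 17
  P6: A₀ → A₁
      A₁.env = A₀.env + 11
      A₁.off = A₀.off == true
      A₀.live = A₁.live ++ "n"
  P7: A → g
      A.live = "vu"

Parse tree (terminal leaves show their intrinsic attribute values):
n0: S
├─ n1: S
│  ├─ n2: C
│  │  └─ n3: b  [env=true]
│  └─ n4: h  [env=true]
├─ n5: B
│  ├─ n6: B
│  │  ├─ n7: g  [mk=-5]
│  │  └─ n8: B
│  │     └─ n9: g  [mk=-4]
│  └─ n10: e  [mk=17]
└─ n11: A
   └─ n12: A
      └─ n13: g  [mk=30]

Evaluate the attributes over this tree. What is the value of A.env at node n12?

1. n2.mk = true  [true]
2. n2.lab = -9  [-9]
3. n2.depth = 14  [14]
4. n3.env = true  [terminal]
5. n2.key = 13  [C.lab + 22]
6. n4.env = true  [terminal]
7. n1.env = "mm"  ["mm"]
8. n1.live = "qr"  ["qr"]
9. n1.hot = -1  [C.key - 14]
10. n5.pre = "mmqr"  [S₁.env ++ S₁.live]
11. n6.pre = "ur"  ["ur"]
12. n7.mk = -5  [terminal]
13. n8.pre = "nk"  ["nk"]
14. n9.mk = -4  [terminal]
15. n8.live = 13  [g.mk + 17]
16. n6.live = 23  [B₁.live + g.mk + 15]
17. n10.mk = 17  [terminal]
18. n5.live = 8  [B₁.live + e.mk - 32]
19. n11.env = 2  [B.live - 6]
20. n11.off = false  [B.live > 8]
21. n12.env = 13  [A₀.env + 11]
22. n12.off = false  [A₀.off == true]
23. n13.mk = 30  [terminal]
24. n12.live = "vu"  ["vu"]
25. n11.live = "vun"  [A₁.live ++ "n"]
26. n0.env = "mmqr"  [S₁.env ++ S₁.live]
27. n0.live = "vunqr"  [A.live ++ S₁.live]
28. n0.hot = 3  [len(S₁.live) + 1]

13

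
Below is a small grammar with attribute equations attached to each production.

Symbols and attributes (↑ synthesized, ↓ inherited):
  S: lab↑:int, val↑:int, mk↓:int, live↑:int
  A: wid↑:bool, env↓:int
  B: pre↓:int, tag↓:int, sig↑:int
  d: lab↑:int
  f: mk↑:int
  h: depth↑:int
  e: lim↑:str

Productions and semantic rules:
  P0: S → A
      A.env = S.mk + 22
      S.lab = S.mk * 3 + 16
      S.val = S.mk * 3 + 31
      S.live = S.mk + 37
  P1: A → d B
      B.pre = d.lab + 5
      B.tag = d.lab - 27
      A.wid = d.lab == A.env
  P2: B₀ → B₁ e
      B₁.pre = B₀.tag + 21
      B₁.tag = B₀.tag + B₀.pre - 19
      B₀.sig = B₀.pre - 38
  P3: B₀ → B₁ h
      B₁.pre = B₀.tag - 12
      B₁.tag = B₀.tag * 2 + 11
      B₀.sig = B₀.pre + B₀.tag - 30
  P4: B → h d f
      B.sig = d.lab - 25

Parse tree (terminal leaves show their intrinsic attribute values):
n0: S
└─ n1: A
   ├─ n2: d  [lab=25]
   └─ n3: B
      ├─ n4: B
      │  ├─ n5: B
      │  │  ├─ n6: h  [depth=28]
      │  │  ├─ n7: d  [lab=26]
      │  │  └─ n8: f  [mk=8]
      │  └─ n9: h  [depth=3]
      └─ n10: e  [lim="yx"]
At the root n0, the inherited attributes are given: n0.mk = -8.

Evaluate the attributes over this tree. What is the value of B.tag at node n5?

29

1. n0.mk = -8  [given at root]
2. n1.env = 14  [S.mk + 22]
3. n2.lab = 25  [terminal]
4. n3.pre = 30  [d.lab + 5]
5. n3.tag = -2  [d.lab - 27]
6. n4.pre = 19  [B₀.tag + 21]
7. n4.tag = 9  [B₀.tag + B₀.pre - 19]
8. n5.pre = -3  [B₀.tag - 12]
9. n5.tag = 29  [B₀.tag * 2 + 11]
10. n6.depth = 28  [terminal]
11. n7.lab = 26  [terminal]
12. n8.mk = 8  [terminal]
13. n5.sig = 1  [d.lab - 25]
14. n9.depth = 3  [terminal]
15. n4.sig = -2  [B₀.pre + B₀.tag - 30]
16. n10.lim = "yx"  [terminal]
17. n3.sig = -8  [B₀.pre - 38]
18. n1.wid = false  [d.lab == A.env]
19. n0.lab = -8  [S.mk * 3 + 16]
20. n0.val = 7  [S.mk * 3 + 31]
21. n0.live = 29  [S.mk + 37]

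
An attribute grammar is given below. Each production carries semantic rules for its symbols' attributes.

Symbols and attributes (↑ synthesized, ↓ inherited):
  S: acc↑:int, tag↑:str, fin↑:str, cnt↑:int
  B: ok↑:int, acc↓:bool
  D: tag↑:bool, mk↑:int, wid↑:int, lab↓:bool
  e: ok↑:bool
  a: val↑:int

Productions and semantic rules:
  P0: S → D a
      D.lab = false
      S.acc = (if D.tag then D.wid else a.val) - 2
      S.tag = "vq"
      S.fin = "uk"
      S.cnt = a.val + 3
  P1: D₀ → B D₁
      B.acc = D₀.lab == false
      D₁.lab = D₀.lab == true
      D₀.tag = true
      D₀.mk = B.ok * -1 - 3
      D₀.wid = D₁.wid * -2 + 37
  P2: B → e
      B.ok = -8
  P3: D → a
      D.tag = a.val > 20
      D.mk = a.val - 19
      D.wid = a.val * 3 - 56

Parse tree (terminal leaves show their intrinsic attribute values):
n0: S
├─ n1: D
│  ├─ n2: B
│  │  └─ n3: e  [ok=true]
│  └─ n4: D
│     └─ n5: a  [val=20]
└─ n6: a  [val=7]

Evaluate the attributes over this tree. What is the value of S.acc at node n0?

1. n1.lab = false  [false]
2. n2.acc = true  [D₀.lab == false]
3. n3.ok = true  [terminal]
4. n2.ok = -8  [-8]
5. n4.lab = false  [D₀.lab == true]
6. n5.val = 20  [terminal]
7. n4.tag = false  [a.val > 20]
8. n4.mk = 1  [a.val - 19]
9. n4.wid = 4  [a.val * 3 - 56]
10. n1.tag = true  [true]
11. n1.mk = 5  [B.ok * -1 - 3]
12. n1.wid = 29  [D₁.wid * -2 + 37]
13. n6.val = 7  [terminal]
14. n0.acc = 27  [(if D.tag then D.wid else a.val) - 2]
15. n0.tag = "vq"  ["vq"]
16. n0.fin = "uk"  ["uk"]
17. n0.cnt = 10  [a.val + 3]

27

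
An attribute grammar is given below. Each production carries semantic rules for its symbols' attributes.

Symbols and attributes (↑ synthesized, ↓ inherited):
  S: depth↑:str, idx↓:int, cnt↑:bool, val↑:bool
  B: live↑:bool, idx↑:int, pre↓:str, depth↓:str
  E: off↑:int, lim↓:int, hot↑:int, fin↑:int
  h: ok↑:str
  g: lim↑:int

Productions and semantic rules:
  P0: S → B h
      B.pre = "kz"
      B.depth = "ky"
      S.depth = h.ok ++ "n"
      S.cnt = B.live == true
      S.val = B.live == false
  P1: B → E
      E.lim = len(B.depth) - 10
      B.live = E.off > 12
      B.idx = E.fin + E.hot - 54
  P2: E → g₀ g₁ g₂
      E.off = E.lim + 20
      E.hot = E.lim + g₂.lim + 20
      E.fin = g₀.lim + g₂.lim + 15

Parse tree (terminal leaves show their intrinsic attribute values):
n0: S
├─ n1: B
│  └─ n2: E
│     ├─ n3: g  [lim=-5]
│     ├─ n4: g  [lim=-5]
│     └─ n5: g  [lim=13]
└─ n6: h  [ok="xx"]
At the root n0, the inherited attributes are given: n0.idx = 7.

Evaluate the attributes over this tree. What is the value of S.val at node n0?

true

1. n0.idx = 7  [given at root]
2. n1.pre = "kz"  ["kz"]
3. n1.depth = "ky"  ["ky"]
4. n2.lim = -8  [len(B.depth) - 10]
5. n3.lim = -5  [terminal]
6. n4.lim = -5  [terminal]
7. n5.lim = 13  [terminal]
8. n2.off = 12  [E.lim + 20]
9. n2.hot = 25  [E.lim + g₂.lim + 20]
10. n2.fin = 23  [g₀.lim + g₂.lim + 15]
11. n1.live = false  [E.off > 12]
12. n1.idx = -6  [E.fin + E.hot - 54]
13. n6.ok = "xx"  [terminal]
14. n0.depth = "xxn"  [h.ok ++ "n"]
15. n0.cnt = false  [B.live == true]
16. n0.val = true  [B.live == false]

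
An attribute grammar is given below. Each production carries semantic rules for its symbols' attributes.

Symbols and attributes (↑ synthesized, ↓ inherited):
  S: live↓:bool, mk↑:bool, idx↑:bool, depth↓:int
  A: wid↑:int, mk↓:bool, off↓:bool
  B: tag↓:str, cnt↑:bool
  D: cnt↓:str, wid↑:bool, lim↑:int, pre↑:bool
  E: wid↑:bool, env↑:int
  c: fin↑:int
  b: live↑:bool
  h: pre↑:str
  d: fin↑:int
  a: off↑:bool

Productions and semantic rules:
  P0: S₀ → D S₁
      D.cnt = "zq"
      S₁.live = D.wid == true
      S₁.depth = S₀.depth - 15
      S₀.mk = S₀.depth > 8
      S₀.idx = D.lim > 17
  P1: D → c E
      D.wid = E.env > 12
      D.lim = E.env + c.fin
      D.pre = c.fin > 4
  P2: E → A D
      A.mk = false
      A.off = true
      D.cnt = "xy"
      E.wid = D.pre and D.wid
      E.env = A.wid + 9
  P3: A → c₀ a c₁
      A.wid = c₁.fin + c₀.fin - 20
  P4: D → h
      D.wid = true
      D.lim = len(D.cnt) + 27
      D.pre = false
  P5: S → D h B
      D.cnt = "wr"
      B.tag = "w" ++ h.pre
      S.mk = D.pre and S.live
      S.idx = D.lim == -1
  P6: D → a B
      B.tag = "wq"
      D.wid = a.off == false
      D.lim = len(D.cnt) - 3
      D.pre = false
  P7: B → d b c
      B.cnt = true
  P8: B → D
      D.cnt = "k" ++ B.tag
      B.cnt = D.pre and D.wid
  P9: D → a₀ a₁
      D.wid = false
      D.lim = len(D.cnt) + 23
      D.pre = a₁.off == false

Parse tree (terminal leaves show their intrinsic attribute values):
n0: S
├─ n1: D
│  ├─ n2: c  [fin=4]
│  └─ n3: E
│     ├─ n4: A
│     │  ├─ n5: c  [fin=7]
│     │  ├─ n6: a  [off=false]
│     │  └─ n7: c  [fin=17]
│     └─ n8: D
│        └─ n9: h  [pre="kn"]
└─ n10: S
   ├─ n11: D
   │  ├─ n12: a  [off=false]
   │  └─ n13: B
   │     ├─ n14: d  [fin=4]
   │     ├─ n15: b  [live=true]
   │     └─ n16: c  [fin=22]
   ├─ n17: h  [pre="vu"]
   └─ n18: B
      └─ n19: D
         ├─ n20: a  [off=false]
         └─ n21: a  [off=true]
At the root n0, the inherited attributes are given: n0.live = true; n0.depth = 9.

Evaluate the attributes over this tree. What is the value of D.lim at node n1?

1. n0.live = true  [given at root]
2. n0.depth = 9  [given at root]
3. n1.cnt = "zq"  ["zq"]
4. n2.fin = 4  [terminal]
5. n4.mk = false  [false]
6. n4.off = true  [true]
7. n5.fin = 7  [terminal]
8. n6.off = false  [terminal]
9. n7.fin = 17  [terminal]
10. n4.wid = 4  [c₁.fin + c₀.fin - 20]
11. n8.cnt = "xy"  ["xy"]
12. n9.pre = "kn"  [terminal]
13. n8.wid = true  [true]
14. n8.lim = 29  [len(D.cnt) + 27]
15. n8.pre = false  [false]
16. n3.wid = false  [D.pre and D.wid]
17. n3.env = 13  [A.wid + 9]
18. n1.wid = true  [E.env > 12]
19. n1.lim = 17  [E.env + c.fin]
20. n1.pre = false  [c.fin > 4]
21. n10.live = true  [D.wid == true]
22. n10.depth = -6  [S₀.depth - 15]
23. n11.cnt = "wr"  ["wr"]
24. n12.off = false  [terminal]
25. n13.tag = "wq"  ["wq"]
26. n14.fin = 4  [terminal]
27. n15.live = true  [terminal]
28. n16.fin = 22  [terminal]
29. n13.cnt = true  [true]
30. n11.wid = true  [a.off == false]
31. n11.lim = -1  [len(D.cnt) - 3]
32. n11.pre = false  [false]
33. n17.pre = "vu"  [terminal]
34. n18.tag = "wvu"  ["w" ++ h.pre]
35. n19.cnt = "kwvu"  ["k" ++ B.tag]
36. n20.off = false  [terminal]
37. n21.off = true  [terminal]
38. n19.wid = false  [false]
39. n19.lim = 27  [len(D.cnt) + 23]
40. n19.pre = false  [a₁.off == false]
41. n18.cnt = false  [D.pre and D.wid]
42. n10.mk = false  [D.pre and S.live]
43. n10.idx = true  [D.lim == -1]
44. n0.mk = true  [S₀.depth > 8]
45. n0.idx = false  [D.lim > 17]

17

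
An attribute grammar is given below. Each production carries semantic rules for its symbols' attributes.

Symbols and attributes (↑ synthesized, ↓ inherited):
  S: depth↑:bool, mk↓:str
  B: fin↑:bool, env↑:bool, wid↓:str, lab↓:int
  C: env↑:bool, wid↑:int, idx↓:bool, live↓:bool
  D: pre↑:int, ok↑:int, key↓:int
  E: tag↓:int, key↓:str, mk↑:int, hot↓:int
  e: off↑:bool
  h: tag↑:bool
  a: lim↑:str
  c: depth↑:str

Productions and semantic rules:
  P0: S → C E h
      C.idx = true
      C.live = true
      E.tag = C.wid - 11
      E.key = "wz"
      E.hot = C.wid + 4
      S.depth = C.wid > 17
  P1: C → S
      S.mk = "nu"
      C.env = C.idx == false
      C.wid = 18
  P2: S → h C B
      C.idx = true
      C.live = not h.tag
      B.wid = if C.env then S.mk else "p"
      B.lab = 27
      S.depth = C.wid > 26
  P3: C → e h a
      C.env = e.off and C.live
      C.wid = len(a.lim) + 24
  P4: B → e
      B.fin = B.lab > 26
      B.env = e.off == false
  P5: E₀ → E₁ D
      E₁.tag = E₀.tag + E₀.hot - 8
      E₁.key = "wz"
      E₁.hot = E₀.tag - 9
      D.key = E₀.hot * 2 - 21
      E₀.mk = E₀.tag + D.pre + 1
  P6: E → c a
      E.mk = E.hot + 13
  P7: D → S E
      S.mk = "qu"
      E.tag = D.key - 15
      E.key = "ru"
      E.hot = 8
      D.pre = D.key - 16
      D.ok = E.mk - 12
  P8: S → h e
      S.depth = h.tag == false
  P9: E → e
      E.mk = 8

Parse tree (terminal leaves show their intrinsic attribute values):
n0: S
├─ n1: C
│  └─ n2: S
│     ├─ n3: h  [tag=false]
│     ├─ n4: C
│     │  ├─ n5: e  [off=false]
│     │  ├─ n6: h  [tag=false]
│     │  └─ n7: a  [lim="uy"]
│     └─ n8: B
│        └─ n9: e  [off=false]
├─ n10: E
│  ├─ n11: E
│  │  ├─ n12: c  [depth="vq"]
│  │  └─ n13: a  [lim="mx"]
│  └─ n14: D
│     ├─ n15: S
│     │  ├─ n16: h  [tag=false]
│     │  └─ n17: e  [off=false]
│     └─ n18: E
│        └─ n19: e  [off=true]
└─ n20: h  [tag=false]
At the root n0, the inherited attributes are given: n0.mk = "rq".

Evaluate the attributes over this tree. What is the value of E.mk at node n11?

1. n0.mk = "rq"  [given at root]
2. n1.idx = true  [true]
3. n1.live = true  [true]
4. n2.mk = "nu"  ["nu"]
5. n3.tag = false  [terminal]
6. n4.idx = true  [true]
7. n4.live = true  [not h.tag]
8. n5.off = false  [terminal]
9. n6.tag = false  [terminal]
10. n7.lim = "uy"  [terminal]
11. n4.env = false  [e.off and C.live]
12. n4.wid = 26  [len(a.lim) + 24]
13. n8.wid = "p"  [if C.env then S.mk else "p"]
14. n8.lab = 27  [27]
15. n9.off = false  [terminal]
16. n8.fin = true  [B.lab > 26]
17. n8.env = true  [e.off == false]
18. n2.depth = false  [C.wid > 26]
19. n1.env = false  [C.idx == false]
20. n1.wid = 18  [18]
21. n10.tag = 7  [C.wid - 11]
22. n10.key = "wz"  ["wz"]
23. n10.hot = 22  [C.wid + 4]
24. n11.tag = 21  [E₀.tag + E₀.hot - 8]
25. n11.key = "wz"  ["wz"]
26. n11.hot = -2  [E₀.tag - 9]
27. n12.depth = "vq"  [terminal]
28. n13.lim = "mx"  [terminal]
29. n11.mk = 11  [E.hot + 13]
30. n14.key = 23  [E₀.hot * 2 - 21]
31. n15.mk = "qu"  ["qu"]
32. n16.tag = false  [terminal]
33. n17.off = false  [terminal]
34. n15.depth = true  [h.tag == false]
35. n18.tag = 8  [D.key - 15]
36. n18.key = "ru"  ["ru"]
37. n18.hot = 8  [8]
38. n19.off = true  [terminal]
39. n18.mk = 8  [8]
40. n14.pre = 7  [D.key - 16]
41. n14.ok = -4  [E.mk - 12]
42. n10.mk = 15  [E₀.tag + D.pre + 1]
43. n20.tag = false  [terminal]
44. n0.depth = true  [C.wid > 17]

11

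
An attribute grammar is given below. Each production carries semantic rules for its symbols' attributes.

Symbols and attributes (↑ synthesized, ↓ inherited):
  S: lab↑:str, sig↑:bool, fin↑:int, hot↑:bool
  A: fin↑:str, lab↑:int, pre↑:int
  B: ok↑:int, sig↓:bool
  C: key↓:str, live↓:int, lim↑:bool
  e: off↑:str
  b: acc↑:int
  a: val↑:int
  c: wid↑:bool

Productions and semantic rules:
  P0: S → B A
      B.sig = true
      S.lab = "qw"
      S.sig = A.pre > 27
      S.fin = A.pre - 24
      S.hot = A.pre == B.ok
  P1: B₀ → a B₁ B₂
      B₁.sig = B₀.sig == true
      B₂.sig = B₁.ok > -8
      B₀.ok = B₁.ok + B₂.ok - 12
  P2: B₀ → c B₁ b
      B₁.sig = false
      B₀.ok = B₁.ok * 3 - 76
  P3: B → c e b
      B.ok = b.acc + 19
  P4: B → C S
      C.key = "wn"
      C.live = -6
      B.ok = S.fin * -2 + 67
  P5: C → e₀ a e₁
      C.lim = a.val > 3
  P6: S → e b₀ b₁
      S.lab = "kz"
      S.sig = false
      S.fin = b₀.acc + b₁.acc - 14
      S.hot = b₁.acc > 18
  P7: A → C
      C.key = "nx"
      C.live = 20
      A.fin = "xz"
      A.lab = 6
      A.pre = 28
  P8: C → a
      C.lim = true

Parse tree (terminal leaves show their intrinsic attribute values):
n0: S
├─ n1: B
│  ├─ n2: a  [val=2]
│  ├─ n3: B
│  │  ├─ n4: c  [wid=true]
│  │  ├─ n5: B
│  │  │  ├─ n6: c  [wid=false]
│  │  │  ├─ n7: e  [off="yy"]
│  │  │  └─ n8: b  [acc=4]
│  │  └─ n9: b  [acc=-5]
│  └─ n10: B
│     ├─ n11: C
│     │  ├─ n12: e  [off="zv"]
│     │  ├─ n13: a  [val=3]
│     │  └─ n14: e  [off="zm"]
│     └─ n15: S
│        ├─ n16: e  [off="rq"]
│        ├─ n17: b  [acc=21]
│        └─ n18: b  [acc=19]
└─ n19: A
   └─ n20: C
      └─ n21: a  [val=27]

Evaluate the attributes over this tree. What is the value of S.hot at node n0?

1. n1.sig = true  [true]
2. n2.val = 2  [terminal]
3. n3.sig = true  [B₀.sig == true]
4. n4.wid = true  [terminal]
5. n5.sig = false  [false]
6. n6.wid = false  [terminal]
7. n7.off = "yy"  [terminal]
8. n8.acc = 4  [terminal]
9. n5.ok = 23  [b.acc + 19]
10. n9.acc = -5  [terminal]
11. n3.ok = -7  [B₁.ok * 3 - 76]
12. n10.sig = true  [B₁.ok > -8]
13. n11.key = "wn"  ["wn"]
14. n11.live = -6  [-6]
15. n12.off = "zv"  [terminal]
16. n13.val = 3  [terminal]
17. n14.off = "zm"  [terminal]
18. n11.lim = false  [a.val > 3]
19. n16.off = "rq"  [terminal]
20. n17.acc = 21  [terminal]
21. n18.acc = 19  [terminal]
22. n15.lab = "kz"  ["kz"]
23. n15.sig = false  [false]
24. n15.fin = 26  [b₀.acc + b₁.acc - 14]
25. n15.hot = true  [b₁.acc > 18]
26. n10.ok = 15  [S.fin * -2 + 67]
27. n1.ok = -4  [B₁.ok + B₂.ok - 12]
28. n20.key = "nx"  ["nx"]
29. n20.live = 20  [20]
30. n21.val = 27  [terminal]
31. n20.lim = true  [true]
32. n19.fin = "xz"  ["xz"]
33. n19.lab = 6  [6]
34. n19.pre = 28  [28]
35. n0.lab = "qw"  ["qw"]
36. n0.sig = true  [A.pre > 27]
37. n0.fin = 4  [A.pre - 24]
38. n0.hot = false  [A.pre == B.ok]

false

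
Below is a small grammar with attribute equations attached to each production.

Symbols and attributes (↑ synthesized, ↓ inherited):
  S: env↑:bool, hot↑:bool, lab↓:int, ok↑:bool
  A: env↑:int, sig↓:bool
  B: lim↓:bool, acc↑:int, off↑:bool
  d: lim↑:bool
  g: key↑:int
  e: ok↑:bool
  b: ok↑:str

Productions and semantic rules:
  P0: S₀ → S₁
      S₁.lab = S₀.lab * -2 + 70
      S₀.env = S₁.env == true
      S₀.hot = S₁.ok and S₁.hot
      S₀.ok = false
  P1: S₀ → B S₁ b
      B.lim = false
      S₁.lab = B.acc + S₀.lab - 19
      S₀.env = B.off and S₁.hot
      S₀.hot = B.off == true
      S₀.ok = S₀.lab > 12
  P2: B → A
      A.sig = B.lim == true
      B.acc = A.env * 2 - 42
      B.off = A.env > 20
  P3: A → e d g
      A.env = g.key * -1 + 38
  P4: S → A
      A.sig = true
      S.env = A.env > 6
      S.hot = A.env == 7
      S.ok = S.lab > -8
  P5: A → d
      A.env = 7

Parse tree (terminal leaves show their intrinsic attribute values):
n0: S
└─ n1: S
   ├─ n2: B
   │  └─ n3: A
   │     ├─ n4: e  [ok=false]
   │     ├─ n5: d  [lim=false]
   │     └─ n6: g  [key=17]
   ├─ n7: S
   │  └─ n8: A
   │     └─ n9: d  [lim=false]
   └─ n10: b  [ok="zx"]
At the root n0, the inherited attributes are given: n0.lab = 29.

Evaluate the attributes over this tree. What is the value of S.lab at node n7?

-7

1. n0.lab = 29  [given at root]
2. n1.lab = 12  [S₀.lab * -2 + 70]
3. n2.lim = false  [false]
4. n3.sig = false  [B.lim == true]
5. n4.ok = false  [terminal]
6. n5.lim = false  [terminal]
7. n6.key = 17  [terminal]
8. n3.env = 21  [g.key * -1 + 38]
9. n2.acc = 0  [A.env * 2 - 42]
10. n2.off = true  [A.env > 20]
11. n7.lab = -7  [B.acc + S₀.lab - 19]
12. n8.sig = true  [true]
13. n9.lim = false  [terminal]
14. n8.env = 7  [7]
15. n7.env = true  [A.env > 6]
16. n7.hot = true  [A.env == 7]
17. n7.ok = true  [S.lab > -8]
18. n10.ok = "zx"  [terminal]
19. n1.env = true  [B.off and S₁.hot]
20. n1.hot = true  [B.off == true]
21. n1.ok = false  [S₀.lab > 12]
22. n0.env = true  [S₁.env == true]
23. n0.hot = false  [S₁.ok and S₁.hot]
24. n0.ok = false  [false]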